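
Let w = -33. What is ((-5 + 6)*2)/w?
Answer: -2/33 ≈ -0.060606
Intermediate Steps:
((-5 + 6)*2)/w = ((-5 + 6)*2)/(-33) = (1*2)*(-1/33) = 2*(-1/33) = -2/33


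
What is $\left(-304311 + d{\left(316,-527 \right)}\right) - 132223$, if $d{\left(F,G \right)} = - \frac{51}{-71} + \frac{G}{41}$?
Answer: $- \frac{1270785800}{2911} \approx -4.3655 \cdot 10^{5}$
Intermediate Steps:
$d{\left(F,G \right)} = \frac{51}{71} + \frac{G}{41}$ ($d{\left(F,G \right)} = \left(-51\right) \left(- \frac{1}{71}\right) + G \frac{1}{41} = \frac{51}{71} + \frac{G}{41}$)
$\left(-304311 + d{\left(316,-527 \right)}\right) - 132223 = \left(-304311 + \left(\frac{51}{71} + \frac{1}{41} \left(-527\right)\right)\right) - 132223 = \left(-304311 + \left(\frac{51}{71} - \frac{527}{41}\right)\right) - 132223 = \left(-304311 - \frac{35326}{2911}\right) - 132223 = - \frac{885884647}{2911} - 132223 = - \frac{1270785800}{2911}$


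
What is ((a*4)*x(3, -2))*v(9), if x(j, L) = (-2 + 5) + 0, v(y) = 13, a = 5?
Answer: 780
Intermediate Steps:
x(j, L) = 3 (x(j, L) = 3 + 0 = 3)
((a*4)*x(3, -2))*v(9) = ((5*4)*3)*13 = (20*3)*13 = 60*13 = 780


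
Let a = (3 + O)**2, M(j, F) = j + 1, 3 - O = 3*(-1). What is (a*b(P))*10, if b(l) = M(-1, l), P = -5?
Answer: 0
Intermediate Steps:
O = 6 (O = 3 - 3*(-1) = 3 - 1*(-3) = 3 + 3 = 6)
M(j, F) = 1 + j
b(l) = 0 (b(l) = 1 - 1 = 0)
a = 81 (a = (3 + 6)**2 = 9**2 = 81)
(a*b(P))*10 = (81*0)*10 = 0*10 = 0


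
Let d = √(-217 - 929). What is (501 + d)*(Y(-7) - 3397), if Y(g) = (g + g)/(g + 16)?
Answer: -5108029/3 - 30587*I*√1146/9 ≈ -1.7027e+6 - 1.1505e+5*I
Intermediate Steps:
d = I*√1146 (d = √(-1146) = I*√1146 ≈ 33.853*I)
Y(g) = 2*g/(16 + g) (Y(g) = (2*g)/(16 + g) = 2*g/(16 + g))
(501 + d)*(Y(-7) - 3397) = (501 + I*√1146)*(2*(-7)/(16 - 7) - 3397) = (501 + I*√1146)*(2*(-7)/9 - 3397) = (501 + I*√1146)*(2*(-7)*(⅑) - 3397) = (501 + I*√1146)*(-14/9 - 3397) = (501 + I*√1146)*(-30587/9) = -5108029/3 - 30587*I*√1146/9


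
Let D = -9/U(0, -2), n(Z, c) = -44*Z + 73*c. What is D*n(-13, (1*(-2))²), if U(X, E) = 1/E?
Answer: 15552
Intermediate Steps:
D = 18 (D = -9/(1/(-2)) = -9/(-½) = -9*(-2) = 18)
D*n(-13, (1*(-2))²) = 18*(-44*(-13) + 73*(1*(-2))²) = 18*(572 + 73*(-2)²) = 18*(572 + 73*4) = 18*(572 + 292) = 18*864 = 15552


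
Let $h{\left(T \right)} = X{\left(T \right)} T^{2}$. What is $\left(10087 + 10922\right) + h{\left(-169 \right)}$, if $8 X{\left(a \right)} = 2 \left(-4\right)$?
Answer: $-7552$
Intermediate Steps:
$X{\left(a \right)} = -1$ ($X{\left(a \right)} = \frac{2 \left(-4\right)}{8} = \frac{1}{8} \left(-8\right) = -1$)
$h{\left(T \right)} = - T^{2}$
$\left(10087 + 10922\right) + h{\left(-169 \right)} = \left(10087 + 10922\right) - \left(-169\right)^{2} = 21009 - 28561 = -7552$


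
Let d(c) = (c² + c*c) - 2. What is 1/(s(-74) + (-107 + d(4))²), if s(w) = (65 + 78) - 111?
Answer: 1/5961 ≈ 0.00016776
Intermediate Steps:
d(c) = -2 + 2*c² (d(c) = (c² + c²) - 2 = 2*c² - 2 = -2 + 2*c²)
s(w) = 32 (s(w) = 143 - 111 = 32)
1/(s(-74) + (-107 + d(4))²) = 1/(32 + (-107 + (-2 + 2*4²))²) = 1/(32 + (-107 + (-2 + 2*16))²) = 1/(32 + (-107 + (-2 + 32))²) = 1/(32 + (-107 + 30)²) = 1/(32 + (-77)²) = 1/(32 + 5929) = 1/5961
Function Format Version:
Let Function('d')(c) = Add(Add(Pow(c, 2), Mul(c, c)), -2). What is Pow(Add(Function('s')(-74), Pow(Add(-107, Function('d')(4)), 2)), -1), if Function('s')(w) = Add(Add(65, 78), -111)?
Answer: Rational(1, 5961) ≈ 0.00016776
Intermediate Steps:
Function('d')(c) = Add(-2, Mul(2, Pow(c, 2))) (Function('d')(c) = Add(Add(Pow(c, 2), Pow(c, 2)), -2) = Add(Mul(2, Pow(c, 2)), -2) = Add(-2, Mul(2, Pow(c, 2))))
Function('s')(w) = 32 (Function('s')(w) = Add(143, -111) = 32)
Pow(Add(Function('s')(-74), Pow(Add(-107, Function('d')(4)), 2)), -1) = Pow(Add(32, Pow(Add(-107, Add(-2, Mul(2, Pow(4, 2)))), 2)), -1) = Pow(Add(32, Pow(Add(-107, Add(-2, Mul(2, 16))), 2)), -1) = Pow(Add(32, Pow(Add(-107, Add(-2, 32)), 2)), -1) = Pow(Add(32, Pow(Add(-107, 30), 2)), -1) = Pow(Add(32, Pow(-77, 2)), -1) = Pow(Add(32, 5929), -1) = Pow(5961, -1) = Rational(1, 5961)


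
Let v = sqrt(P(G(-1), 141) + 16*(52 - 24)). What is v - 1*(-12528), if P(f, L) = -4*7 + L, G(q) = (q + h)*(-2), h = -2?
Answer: 12528 + sqrt(561) ≈ 12552.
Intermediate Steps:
G(q) = 4 - 2*q (G(q) = (q - 2)*(-2) = (-2 + q)*(-2) = 4 - 2*q)
P(f, L) = -28 + L
v = sqrt(561) (v = sqrt((-28 + 141) + 16*(52 - 24)) = sqrt(113 + 16*28) = sqrt(113 + 448) = sqrt(561) ≈ 23.685)
v - 1*(-12528) = sqrt(561) - 1*(-12528) = sqrt(561) + 12528 = 12528 + sqrt(561)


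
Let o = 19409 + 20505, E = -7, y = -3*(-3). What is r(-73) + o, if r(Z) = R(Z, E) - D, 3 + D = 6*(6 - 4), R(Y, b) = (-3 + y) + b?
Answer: 39904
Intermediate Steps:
y = 9
R(Y, b) = 6 + b (R(Y, b) = (-3 + 9) + b = 6 + b)
D = 9 (D = -3 + 6*(6 - 4) = -3 + 6*2 = -3 + 12 = 9)
o = 39914
r(Z) = -10 (r(Z) = (6 - 7) - 1*9 = -1 - 9 = -10)
r(-73) + o = -10 + 39914 = 39904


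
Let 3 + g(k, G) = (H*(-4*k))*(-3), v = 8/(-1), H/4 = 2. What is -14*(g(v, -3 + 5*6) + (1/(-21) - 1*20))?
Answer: 33224/3 ≈ 11075.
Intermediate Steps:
H = 8 (H = 4*2 = 8)
v = -8 (v = 8*(-1) = -8)
g(k, G) = -3 + 96*k (g(k, G) = -3 + (8*(-4*k))*(-3) = -3 - 32*k*(-3) = -3 + 96*k)
-14*(g(v, -3 + 5*6) + (1/(-21) - 1*20)) = -14*((-3 + 96*(-8)) + (1/(-21) - 1*20)) = -14*((-3 - 768) + (-1/21 - 20)) = -14*(-771 - 421/21) = -14*(-16612/21) = 33224/3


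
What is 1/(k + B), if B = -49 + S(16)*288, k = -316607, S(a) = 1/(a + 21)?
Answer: -37/11715984 ≈ -3.1581e-6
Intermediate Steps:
S(a) = 1/(21 + a)
B = -1525/37 (B = -49 + 288/(21 + 16) = -49 + 288/37 = -1525/37 ≈ -41.216)
1/(k + B) = 1/(-316607 - 1525/37) = 1/(-11715984/37) = -37/11715984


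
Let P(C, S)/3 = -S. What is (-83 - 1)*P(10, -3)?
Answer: -756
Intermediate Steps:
P(C, S) = -3*S (P(C, S) = 3*(-S) = -3*S)
(-83 - 1)*P(10, -3) = (-83 - 1)*(-3*(-3)) = -84*9 = -756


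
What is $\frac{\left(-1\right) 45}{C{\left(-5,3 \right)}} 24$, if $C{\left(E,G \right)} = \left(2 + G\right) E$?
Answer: $\frac{216}{5} \approx 43.2$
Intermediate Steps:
$C{\left(E,G \right)} = E \left(2 + G\right)$
$\frac{\left(-1\right) 45}{C{\left(-5,3 \right)}} 24 = \frac{\left(-1\right) 45}{\left(-5\right) \left(2 + 3\right)} 24 = \frac{1}{\left(-5\right) 5} \left(-45\right) 24 = \frac{1}{-25} \left(-45\right) 24 = \left(- \frac{1}{25}\right) \left(-45\right) 24 = \frac{9}{5} \cdot 24 = \frac{216}{5}$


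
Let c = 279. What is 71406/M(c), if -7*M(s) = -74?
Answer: 249921/37 ≈ 6754.6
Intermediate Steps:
M(s) = 74/7 (M(s) = -⅐*(-74) = 74/7)
71406/M(c) = 71406/(74/7) = 71406*(7/74) = 249921/37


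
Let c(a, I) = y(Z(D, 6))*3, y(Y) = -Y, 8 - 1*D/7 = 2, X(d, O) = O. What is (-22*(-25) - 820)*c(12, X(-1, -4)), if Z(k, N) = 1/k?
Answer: 135/7 ≈ 19.286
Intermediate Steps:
D = 42 (D = 56 - 7*2 = 56 - 14 = 42)
c(a, I) = -1/14 (c(a, I) = -1/42*3 = -1/14)
(-22*(-25) - 820)*c(12, X(-1, -4)) = (-22*(-25) - 820)*(-1/14) = (550 - 820)*(-1/14) = -270*(-1/14) = 135/7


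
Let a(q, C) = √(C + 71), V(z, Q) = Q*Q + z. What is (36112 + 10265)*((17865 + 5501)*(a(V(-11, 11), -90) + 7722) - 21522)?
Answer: 8366908425210 + 1083644982*I*√19 ≈ 8.3669e+12 + 4.7235e+9*I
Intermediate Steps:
V(z, Q) = z + Q² (V(z, Q) = Q² + z = z + Q²)
a(q, C) = √(71 + C)
(36112 + 10265)*((17865 + 5501)*(a(V(-11, 11), -90) + 7722) - 21522) = (36112 + 10265)*((17865 + 5501)*(√(71 - 90) + 7722) - 21522) = 46377*(23366*(√(-19) + 7722) - 21522) = 46377*(23366*(I*√19 + 7722) - 21522) = 46377*(23366*(7722 + I*√19) - 21522) = 46377*((180432252 + 23366*I*√19) - 21522) = 46377*(180410730 + 23366*I*√19) = 8366908425210 + 1083644982*I*√19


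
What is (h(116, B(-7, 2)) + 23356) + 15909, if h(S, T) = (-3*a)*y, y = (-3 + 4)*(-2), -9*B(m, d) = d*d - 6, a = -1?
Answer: 39259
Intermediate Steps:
B(m, d) = 2/3 - d**2/9 (B(m, d) = -(d*d - 6)/9 = -(d**2 - 6)/9 = -(-6 + d**2)/9 = 2/3 - d**2/9)
y = -2 (y = 1*(-2) = -2)
h(S, T) = -6 (h(S, T) = -3*(-1)*(-2) = 3*(-2) = -6)
(h(116, B(-7, 2)) + 23356) + 15909 = (-6 + 23356) + 15909 = 23350 + 15909 = 39259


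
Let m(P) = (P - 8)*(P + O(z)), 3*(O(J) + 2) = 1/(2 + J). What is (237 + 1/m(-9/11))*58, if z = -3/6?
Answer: 342737196/24929 ≈ 13749.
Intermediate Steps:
z = -½ (z = -3*⅙ = -½ ≈ -0.50000)
O(J) = -2 + 1/(3*(2 + J))
m(P) = (-8 + P)*(-16/9 + P) (m(P) = (P - 8)*(P + (-11 - 6*(-½))/(3*(2 - ½))) = (-8 + P)*(P + (-11 + 3)/(3*(3/2))) = (-8 + P)*(P + (⅓)*(⅔)*(-8)) = (-8 + P)*(P - 16/9) = (-8 + P)*(-16/9 + P))
(237 + 1/m(-9/11))*58 = (237 + 1/(128/9 + (-9/11)² - (-88)/11))*58 = (237 + 1/(128/9 + (-9*1/11)² - (-88)/11))*58 = (237 + 1/(128/9 + (-9/11)² - 88/9*(-9/11)))*58 = (237 + 1/(128/9 + 81/121 + 8))*58 = (237 + 1/(24929/1089))*58 = (237 + 1089/24929)*58 = (5909262/24929)*58 = 342737196/24929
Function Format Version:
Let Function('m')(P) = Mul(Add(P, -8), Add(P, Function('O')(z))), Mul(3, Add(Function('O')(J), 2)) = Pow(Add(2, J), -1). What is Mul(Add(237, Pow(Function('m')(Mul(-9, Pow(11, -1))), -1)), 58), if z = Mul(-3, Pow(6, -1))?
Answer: Rational(342737196, 24929) ≈ 13749.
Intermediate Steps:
z = Rational(-1, 2) (z = Mul(-3, Rational(1, 6)) = Rational(-1, 2) ≈ -0.50000)
Function('O')(J) = Add(-2, Mul(Rational(1, 3), Pow(Add(2, J), -1)))
Function('m')(P) = Mul(Add(-8, P), Add(Rational(-16, 9), P)) (Function('m')(P) = Mul(Add(P, -8), Add(P, Mul(Rational(1, 3), Pow(Add(2, Rational(-1, 2)), -1), Add(-11, Mul(-6, Rational(-1, 2)))))) = Mul(Add(-8, P), Add(P, Mul(Rational(1, 3), Pow(Rational(3, 2), -1), Add(-11, 3)))) = Mul(Add(-8, P), Add(P, Mul(Rational(1, 3), Rational(2, 3), -8))) = Mul(Add(-8, P), Add(P, Rational(-16, 9))) = Mul(Add(-8, P), Add(Rational(-16, 9), P)))
Mul(Add(237, Pow(Function('m')(Mul(-9, Pow(11, -1))), -1)), 58) = Mul(Add(237, Pow(Add(Rational(128, 9), Pow(Mul(-9, Pow(11, -1)), 2), Mul(Rational(-88, 9), Mul(-9, Pow(11, -1)))), -1)), 58) = Mul(Add(237, Pow(Add(Rational(128, 9), Pow(Mul(-9, Rational(1, 11)), 2), Mul(Rational(-88, 9), Mul(-9, Rational(1, 11)))), -1)), 58) = Mul(Add(237, Pow(Add(Rational(128, 9), Pow(Rational(-9, 11), 2), Mul(Rational(-88, 9), Rational(-9, 11))), -1)), 58) = Mul(Add(237, Pow(Add(Rational(128, 9), Rational(81, 121), 8), -1)), 58) = Mul(Add(237, Pow(Rational(24929, 1089), -1)), 58) = Mul(Add(237, Rational(1089, 24929)), 58) = Mul(Rational(5909262, 24929), 58) = Rational(342737196, 24929)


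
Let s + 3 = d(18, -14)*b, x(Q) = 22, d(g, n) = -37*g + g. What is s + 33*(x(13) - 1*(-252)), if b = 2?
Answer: 7743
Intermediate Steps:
d(g, n) = -36*g
s = -1299 (s = -3 - 36*18*2 = -3 - 648*2 = -3 - 1296 = -1299)
s + 33*(x(13) - 1*(-252)) = -1299 + 33*(22 - 1*(-252)) = -1299 + 33*(22 + 252) = -1299 + 33*274 = -1299 + 9042 = 7743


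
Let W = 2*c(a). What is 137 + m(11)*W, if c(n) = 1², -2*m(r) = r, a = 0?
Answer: 126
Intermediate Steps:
m(r) = -r/2
c(n) = 1
W = 2 (W = 2*1 = 2)
137 + m(11)*W = 137 - ½*11*2 = 137 - 11/2*2 = 137 - 11 = 126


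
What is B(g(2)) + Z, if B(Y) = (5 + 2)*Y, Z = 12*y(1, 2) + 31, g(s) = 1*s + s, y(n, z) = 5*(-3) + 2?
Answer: -97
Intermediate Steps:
y(n, z) = -13 (y(n, z) = -15 + 2 = -13)
g(s) = 2*s (g(s) = s + s = 2*s)
Z = -125 (Z = 12*(-13) + 31 = -156 + 31 = -125)
B(Y) = 7*Y
B(g(2)) + Z = 7*(2*2) - 125 = 7*4 - 125 = 28 - 125 = -97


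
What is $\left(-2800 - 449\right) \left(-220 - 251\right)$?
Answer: $1530279$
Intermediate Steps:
$\left(-2800 - 449\right) \left(-220 - 251\right) = \left(-2800 - 449\right) \left(-471\right) = \left(-3249\right) \left(-471\right) = 1530279$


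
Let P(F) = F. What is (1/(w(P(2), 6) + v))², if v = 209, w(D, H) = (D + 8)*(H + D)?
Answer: 1/83521 ≈ 1.1973e-5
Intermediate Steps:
w(D, H) = (8 + D)*(D + H)
(1/(w(P(2), 6) + v))² = (1/((2² + 8*2 + 8*6 + 2*6) + 209))² = (1/((4 + 16 + 48 + 12) + 209))² = (1/(80 + 209))² = (1/289)² = 1/83521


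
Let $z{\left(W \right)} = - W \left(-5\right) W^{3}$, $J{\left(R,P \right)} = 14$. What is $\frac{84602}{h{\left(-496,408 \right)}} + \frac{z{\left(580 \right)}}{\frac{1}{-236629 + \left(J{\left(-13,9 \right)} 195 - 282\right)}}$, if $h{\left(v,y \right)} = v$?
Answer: $- \frac{32861343537222442301}{248} \approx -1.3251 \cdot 10^{17}$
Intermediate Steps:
$z{\left(W \right)} = 5 W^{4}$ ($z{\left(W \right)} = 5 W W^{3} = 5 W^{4}$)
$\frac{84602}{h{\left(-496,408 \right)}} + \frac{z{\left(580 \right)}}{\frac{1}{-236629 + \left(J{\left(-13,9 \right)} 195 - 282\right)}} = \frac{84602}{-496} + \frac{5 \cdot 580^{4}}{\frac{1}{-236629 + \left(14 \cdot 195 - 282\right)}} = 84602 \left(- \frac{1}{496}\right) + \frac{5 \cdot 113164960000}{\frac{1}{-236629 + \left(2730 - 282\right)}} = - \frac{42301}{248} + \frac{565824800000}{\frac{1}{-236629 + 2448}} = - \frac{42301}{248} + \frac{565824800000}{\frac{1}{-234181}} = - \frac{42301}{248} + \frac{565824800000}{- \frac{1}{234181}} = - \frac{42301}{248} + 565824800000 \left(-234181\right) = - \frac{42301}{248} - 132505417488800000 = - \frac{32861343537222442301}{248}$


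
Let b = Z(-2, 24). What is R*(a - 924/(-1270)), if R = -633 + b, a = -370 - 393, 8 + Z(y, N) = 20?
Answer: 300590703/635 ≈ 4.7337e+5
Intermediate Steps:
Z(y, N) = 12 (Z(y, N) = -8 + 20 = 12)
b = 12
a = -763
R = -621 (R = -633 + 12 = -621)
R*(a - 924/(-1270)) = -621*(-763 - 924/(-1270)) = -621*(-763 - 924*(-1/1270)) = -621*(-763 + 462/635) = -621*(-484043/635) = 300590703/635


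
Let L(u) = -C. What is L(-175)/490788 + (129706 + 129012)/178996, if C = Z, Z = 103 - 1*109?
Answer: 2645349245/1830189351 ≈ 1.4454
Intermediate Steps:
Z = -6 (Z = 103 - 109 = -6)
C = -6
L(u) = 6 (L(u) = -1*(-6) = 6)
L(-175)/490788 + (129706 + 129012)/178996 = 6/490788 + (129706 + 129012)/178996 = 6*(1/490788) + 258718*(1/178996) = 1/81798 + 129359/89498 = 2645349245/1830189351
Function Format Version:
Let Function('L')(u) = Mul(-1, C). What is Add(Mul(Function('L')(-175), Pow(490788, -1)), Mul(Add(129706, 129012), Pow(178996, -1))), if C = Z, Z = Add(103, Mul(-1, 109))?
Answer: Rational(2645349245, 1830189351) ≈ 1.4454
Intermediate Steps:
Z = -6 (Z = Add(103, -109) = -6)
C = -6
Function('L')(u) = 6 (Function('L')(u) = Mul(-1, -6) = 6)
Add(Mul(Function('L')(-175), Pow(490788, -1)), Mul(Add(129706, 129012), Pow(178996, -1))) = Add(Mul(6, Pow(490788, -1)), Mul(Add(129706, 129012), Pow(178996, -1))) = Add(Mul(6, Rational(1, 490788)), Mul(258718, Rational(1, 178996))) = Add(Rational(1, 81798), Rational(129359, 89498)) = Rational(2645349245, 1830189351)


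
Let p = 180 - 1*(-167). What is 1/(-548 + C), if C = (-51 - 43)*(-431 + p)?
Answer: 1/7348 ≈ 0.00013609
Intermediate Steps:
p = 347 (p = 180 + 167 = 347)
C = 7896 (C = (-51 - 43)*(-431 + 347) = -94*(-84) = 7896)
1/(-548 + C) = 1/(-548 + 7896) = 1/7348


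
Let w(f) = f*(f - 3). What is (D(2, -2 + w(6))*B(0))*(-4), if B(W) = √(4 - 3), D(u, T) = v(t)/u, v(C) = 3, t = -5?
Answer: -6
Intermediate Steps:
w(f) = f*(-3 + f)
D(u, T) = 3/u
B(W) = 1 (B(W) = √1 = 1)
(D(2, -2 + w(6))*B(0))*(-4) = ((3/2)*1)*(-4) = (3/2)*(-4) = -6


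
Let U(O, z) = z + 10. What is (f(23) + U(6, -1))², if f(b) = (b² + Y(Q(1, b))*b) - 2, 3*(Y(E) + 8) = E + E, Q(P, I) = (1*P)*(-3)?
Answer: 93636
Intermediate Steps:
U(O, z) = 10 + z
Q(P, I) = -3*P (Q(P, I) = P*(-3) = -3*P)
Y(E) = -8 + 2*E/3 (Y(E) = -8 + (E + E)/3 = -8 + (2*E)/3 = -8 + 2*E/3)
f(b) = -2 + b² - 10*b (f(b) = (b² + (-8 + 2*(-3*1)/3)*b) - 2 = (b² + (-8 + (⅔)*(-3))*b) - 2 = (b² + (-8 - 2)*b) - 2 = (b² - 10*b) - 2 = -2 + b² - 10*b)
(f(23) + U(6, -1))² = ((-2 + 23² - 10*23) + (10 - 1))² = ((-2 + 529 - 230) + 9)² = (297 + 9)² = 306² = 93636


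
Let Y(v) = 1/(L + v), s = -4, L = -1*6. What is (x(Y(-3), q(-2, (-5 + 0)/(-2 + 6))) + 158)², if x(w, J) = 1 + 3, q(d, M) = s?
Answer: 26244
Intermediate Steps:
L = -6
q(d, M) = -4
Y(v) = 1/(-6 + v)
x(w, J) = 4
(x(Y(-3), q(-2, (-5 + 0)/(-2 + 6))) + 158)² = (4 + 158)² = 162² = 26244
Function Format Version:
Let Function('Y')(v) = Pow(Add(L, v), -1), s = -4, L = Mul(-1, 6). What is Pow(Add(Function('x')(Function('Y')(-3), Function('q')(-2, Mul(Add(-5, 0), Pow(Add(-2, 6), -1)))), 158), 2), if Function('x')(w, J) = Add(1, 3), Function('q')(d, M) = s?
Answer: 26244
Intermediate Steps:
L = -6
Function('q')(d, M) = -4
Function('Y')(v) = Pow(Add(-6, v), -1)
Function('x')(w, J) = 4
Pow(Add(Function('x')(Function('Y')(-3), Function('q')(-2, Mul(Add(-5, 0), Pow(Add(-2, 6), -1)))), 158), 2) = Pow(Add(4, 158), 2) = Pow(162, 2) = 26244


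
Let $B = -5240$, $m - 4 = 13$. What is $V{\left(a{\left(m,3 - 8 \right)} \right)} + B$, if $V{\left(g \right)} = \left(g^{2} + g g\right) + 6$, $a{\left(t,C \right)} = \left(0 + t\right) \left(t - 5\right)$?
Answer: $77998$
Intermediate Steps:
$m = 17$ ($m = 4 + 13 = 17$)
$a{\left(t,C \right)} = t \left(-5 + t\right)$
$V{\left(g \right)} = 6 + 2 g^{2}$ ($V{\left(g \right)} = \left(g^{2} + g^{2}\right) + 6 = 2 g^{2} + 6 = 6 + 2 g^{2}$)
$V{\left(a{\left(m,3 - 8 \right)} \right)} + B = \left(6 + 2 \left(17 \left(-5 + 17\right)\right)^{2}\right) - 5240 = \left(6 + 2 \left(17 \cdot 12\right)^{2}\right) - 5240 = \left(6 + 2 \cdot 204^{2}\right) - 5240 = \left(6 + 2 \cdot 41616\right) - 5240 = \left(6 + 83232\right) - 5240 = 83238 - 5240 = 77998$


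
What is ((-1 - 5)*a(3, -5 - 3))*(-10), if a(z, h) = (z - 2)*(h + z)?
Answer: -300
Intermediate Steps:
a(z, h) = (-2 + z)*(h + z)
((-1 - 5)*a(3, -5 - 3))*(-10) = ((-1 - 5)*(3**2 - 2*(-5 - 3) - 2*3 + (-5 - 3)*3))*(-10) = -6*(9 - 2*(-8) - 6 - 8*3)*(-10) = -6*(9 + 16 - 6 - 24)*(-10) = -6*(-5)*(-10) = 30*(-10) = -300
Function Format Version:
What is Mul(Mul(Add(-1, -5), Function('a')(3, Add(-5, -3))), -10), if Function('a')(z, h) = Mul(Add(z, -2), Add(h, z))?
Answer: -300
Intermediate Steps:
Function('a')(z, h) = Mul(Add(-2, z), Add(h, z))
Mul(Mul(Add(-1, -5), Function('a')(3, Add(-5, -3))), -10) = Mul(Mul(Add(-1, -5), Add(Pow(3, 2), Mul(-2, Add(-5, -3)), Mul(-2, 3), Mul(Add(-5, -3), 3))), -10) = Mul(Mul(-6, Add(9, Mul(-2, -8), -6, Mul(-8, 3))), -10) = Mul(Mul(-6, Add(9, 16, -6, -24)), -10) = Mul(Mul(-6, -5), -10) = Mul(30, -10) = -300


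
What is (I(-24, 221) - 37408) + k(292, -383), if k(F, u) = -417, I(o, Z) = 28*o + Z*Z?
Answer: 10344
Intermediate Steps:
I(o, Z) = Z² + 28*o (I(o, Z) = 28*o + Z² = Z² + 28*o)
(I(-24, 221) - 37408) + k(292, -383) = ((221² + 28*(-24)) - 37408) - 417 = ((48841 - 672) - 37408) - 417 = (48169 - 37408) - 417 = 10761 - 417 = 10344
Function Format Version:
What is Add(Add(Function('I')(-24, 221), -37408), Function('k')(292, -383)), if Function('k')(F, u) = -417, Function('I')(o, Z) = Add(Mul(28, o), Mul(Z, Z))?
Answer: 10344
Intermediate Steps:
Function('I')(o, Z) = Add(Pow(Z, 2), Mul(28, o)) (Function('I')(o, Z) = Add(Mul(28, o), Pow(Z, 2)) = Add(Pow(Z, 2), Mul(28, o)))
Add(Add(Function('I')(-24, 221), -37408), Function('k')(292, -383)) = Add(Add(Add(Pow(221, 2), Mul(28, -24)), -37408), -417) = Add(Add(Add(48841, -672), -37408), -417) = Add(Add(48169, -37408), -417) = Add(10761, -417) = 10344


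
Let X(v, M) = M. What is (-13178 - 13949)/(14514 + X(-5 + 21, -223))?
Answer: -27127/14291 ≈ -1.8982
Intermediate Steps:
(-13178 - 13949)/(14514 + X(-5 + 21, -223)) = (-13178 - 13949)/(14514 - 223) = -27127/14291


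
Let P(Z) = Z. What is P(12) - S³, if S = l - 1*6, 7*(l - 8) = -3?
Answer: 2785/343 ≈ 8.1195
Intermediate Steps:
l = 53/7 (l = 8 + (⅐)*(-3) = 8 - 3/7 = 53/7 ≈ 7.5714)
S = 11/7 (S = 53/7 - 1*6 = 53/7 - 6 = 11/7 ≈ 1.5714)
P(12) - S³ = 12 - (11/7)³ = 12 - 1*1331/343 = 12 - 1331/343 = 2785/343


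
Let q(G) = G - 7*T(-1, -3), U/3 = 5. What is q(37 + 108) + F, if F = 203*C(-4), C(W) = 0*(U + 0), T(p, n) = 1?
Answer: 138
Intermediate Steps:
U = 15 (U = 3*5 = 15)
C(W) = 0 (C(W) = 0*(15 + 0) = 0*15 = 0)
F = 0 (F = 203*0 = 0)
q(G) = -7 + G (q(G) = G - 7*1 = G - 7 = -7 + G)
q(37 + 108) + F = (-7 + (37 + 108)) + 0 = (-7 + 145) + 0 = 138 + 0 = 138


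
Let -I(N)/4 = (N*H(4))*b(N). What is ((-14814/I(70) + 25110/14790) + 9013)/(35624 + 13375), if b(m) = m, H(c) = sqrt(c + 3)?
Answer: 4444246/24156507 + 2469*sqrt(7)/1120443800 ≈ 0.18398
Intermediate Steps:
H(c) = sqrt(3 + c)
I(N) = -4*sqrt(7)*N**2 (I(N) = -4*N*sqrt(3 + 4)*N = -4*N*sqrt(7)*N = -4*sqrt(7)*N**2)
((-14814/I(70) + 25110/14790) + 9013)/(35624 + 13375) = ((-14814*(-sqrt(7)/137200) + 25110/14790) + 9013)/(35624 + 13375) = ((-14814*(-sqrt(7)/137200) + 25110*(1/14790)) + 9013)/48999 = ((-14814*(-sqrt(7)/137200) + 837/493) + 9013)*(1/48999) = ((-(-7407)*sqrt(7)/68600 + 837/493) + 9013)*(1/48999) = ((7407*sqrt(7)/68600 + 837/493) + 9013)*(1/48999) = ((837/493 + 7407*sqrt(7)/68600) + 9013)*(1/48999) = (4444246/493 + 7407*sqrt(7)/68600)*(1/48999) = 4444246/24156507 + 2469*sqrt(7)/1120443800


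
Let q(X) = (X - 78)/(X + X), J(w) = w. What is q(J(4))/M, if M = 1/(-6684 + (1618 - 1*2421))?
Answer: 277019/4 ≈ 69255.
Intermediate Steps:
M = -1/7487 (M = 1/(-6684 + (1618 - 2421)) = 1/(-6684 - 803) = 1/(-7487) = -1/7487 ≈ -0.00013356)
q(X) = (-78 + X)/(2*X) (q(X) = (-78 + X)/((2*X)) = (-78 + X)*(1/(2*X)) = (-78 + X)/(2*X))
q(J(4))/M = ((1/2)*(-78 + 4)/4)/(-1/7487) = ((1/2)*(1/4)*(-74))*(-7487) = -37/4*(-7487) = 277019/4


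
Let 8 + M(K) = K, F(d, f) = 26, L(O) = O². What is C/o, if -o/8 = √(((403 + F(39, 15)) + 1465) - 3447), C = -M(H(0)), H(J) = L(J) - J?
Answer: I*√1553/1553 ≈ 0.025375*I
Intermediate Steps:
H(J) = J² - J
M(K) = -8 + K
C = 8 (C = -(-8 + 0*(-1 + 0)) = -(-8 + 0*(-1)) = -(-8 + 0) = -1*(-8) = 8)
o = -8*I*√1553 (o = -8*√(((403 + 26) + 1465) - 3447) = -8*√((429 + 1465) - 3447) = -8*√(1894 - 3447) = -8*I*√1553 ≈ -315.27*I)
C/o = 8/((-8*I*√1553)) = 8*(I*√1553/12424) = I*√1553/1553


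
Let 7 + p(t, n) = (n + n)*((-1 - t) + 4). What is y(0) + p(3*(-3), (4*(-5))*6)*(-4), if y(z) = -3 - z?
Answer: 11545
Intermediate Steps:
p(t, n) = -7 + 2*n*(3 - t) (p(t, n) = -7 + (n + n)*((-1 - t) + 4) = -7 + (2*n)*(3 - t) = -7 + 2*n*(3 - t))
y(0) + p(3*(-3), (4*(-5))*6)*(-4) = (-3 - 1*0) + (-7 + 6*((4*(-5))*6) - 2*(4*(-5))*6*3*(-3))*(-4) = (-3 + 0) + (-7 + 6*(-20*6) - 2*(-20*6)*(-9))*(-4) = -3 + (-7 + 6*(-120) - 2*(-120)*(-9))*(-4) = -3 + (-7 - 720 - 2160)*(-4) = -3 - 2887*(-4) = -3 + 11548 = 11545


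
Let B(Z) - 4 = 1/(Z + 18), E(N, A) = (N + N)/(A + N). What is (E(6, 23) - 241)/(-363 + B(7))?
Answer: 174425/260246 ≈ 0.67023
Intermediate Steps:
E(N, A) = 2*N/(A + N) (E(N, A) = (2*N)/(A + N) = 2*N/(A + N))
B(Z) = 4 + 1/(18 + Z) (B(Z) = 4 + 1/(Z + 18) = 4 + 1/(18 + Z))
(E(6, 23) - 241)/(-363 + B(7)) = (2*6/(23 + 6) - 241)/(-363 + (73 + 4*7)/(18 + 7)) = (2*6/29 - 241)/(-363 + (73 + 28)/25) = (2*6*(1/29) - 241)/(-363 + (1/25)*101) = (12/29 - 241)/(-363 + 101/25) = -6977/(29*(-8974/25)) = -6977/29*(-25/8974) = 174425/260246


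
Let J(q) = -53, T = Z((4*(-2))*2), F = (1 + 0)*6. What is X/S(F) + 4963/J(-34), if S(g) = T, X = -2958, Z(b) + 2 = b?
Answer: 11240/159 ≈ 70.692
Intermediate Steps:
Z(b) = -2 + b
F = 6 (F = 1*6 = 6)
T = -18 (T = -2 + (4*(-2))*2 = -2 - 8*2 = -2 - 16 = -18)
S(g) = -18
X/S(F) + 4963/J(-34) = -2958/(-18) + 4963/(-53) = -2958*(-1/18) + 4963*(-1/53) = 493/3 - 4963/53 = 11240/159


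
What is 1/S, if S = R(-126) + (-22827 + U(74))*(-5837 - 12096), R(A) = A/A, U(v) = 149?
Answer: 1/406684575 ≈ 2.4589e-9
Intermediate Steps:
R(A) = 1
S = 406684575 (S = 1 + (-22827 + 149)*(-5837 - 12096) = 1 - 22678*(-17933) = 1 + 406684574 = 406684575)
1/S = 1/406684575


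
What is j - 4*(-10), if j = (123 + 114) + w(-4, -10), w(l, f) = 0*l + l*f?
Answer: 317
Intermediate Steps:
w(l, f) = f*l (w(l, f) = 0 + f*l = f*l)
j = 277 (j = (123 + 114) - 10*(-4) = 237 + 40 = 277)
j - 4*(-10) = 277 - 4*(-10) = 277 - 1*(-40) = 277 + 40 = 317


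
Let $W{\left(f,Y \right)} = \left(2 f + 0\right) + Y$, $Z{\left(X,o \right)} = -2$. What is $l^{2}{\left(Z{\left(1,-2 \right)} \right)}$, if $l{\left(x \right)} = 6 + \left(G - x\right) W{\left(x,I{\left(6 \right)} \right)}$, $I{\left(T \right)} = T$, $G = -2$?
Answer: $36$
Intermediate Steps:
$W{\left(f,Y \right)} = Y + 2 f$ ($W{\left(f,Y \right)} = 2 f + Y = Y + 2 f$)
$l{\left(x \right)} = 6 + \left(-2 - x\right) \left(6 + 2 x\right)$
$l^{2}{\left(Z{\left(1,-2 \right)} \right)} = \left(-6 - -20 - 2 \left(-2\right)^{2}\right)^{2} = \left(-6 + 20 - 8\right)^{2} = 6^{2} = 36$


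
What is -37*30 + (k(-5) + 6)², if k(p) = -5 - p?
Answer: -1074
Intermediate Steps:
-37*30 + (k(-5) + 6)² = -37*30 + ((-5 - 1*(-5)) + 6)² = -1110 + ((-5 + 5) + 6)² = -1110 + (0 + 6)² = -1110 + 6² = -1110 + 36 = -1074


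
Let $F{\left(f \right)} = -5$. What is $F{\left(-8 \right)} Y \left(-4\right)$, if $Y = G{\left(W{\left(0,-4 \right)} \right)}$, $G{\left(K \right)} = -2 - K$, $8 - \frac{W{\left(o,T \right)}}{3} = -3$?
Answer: $-700$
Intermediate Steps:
$W{\left(o,T \right)} = 33$ ($W{\left(o,T \right)} = 24 - -9 = 24 + 9 = 33$)
$Y = -35$ ($Y = -2 - 33 = -35$)
$F{\left(-8 \right)} Y \left(-4\right) = \left(-5\right) \left(-35\right) \left(-4\right) = 175 \left(-4\right) = -700$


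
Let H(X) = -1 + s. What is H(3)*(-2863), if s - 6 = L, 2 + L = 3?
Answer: -17178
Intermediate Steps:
L = 1 (L = -2 + 3 = 1)
s = 7 (s = 6 + 1 = 7)
H(X) = 6 (H(X) = -1 + 7 = 6)
H(3)*(-2863) = 6*(-2863) = -17178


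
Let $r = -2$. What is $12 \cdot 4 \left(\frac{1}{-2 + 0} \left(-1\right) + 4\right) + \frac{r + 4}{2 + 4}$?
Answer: $\frac{649}{3} \approx 216.33$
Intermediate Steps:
$12 \cdot 4 \left(\frac{1}{-2 + 0} \left(-1\right) + 4\right) + \frac{r + 4}{2 + 4} = 12 \cdot 4 \left(\frac{1}{-2 + 0} \left(-1\right) + 4\right) + \frac{-2 + 4}{2 + 4} = 12 \cdot 4 \left(\frac{1}{-2} \left(-1\right) + 4\right) + \frac{2}{6} = 12 \cdot 4 \left(\left(- \frac{1}{2}\right) \left(-1\right) + 4\right) + 2 \cdot \frac{1}{6} = 12 \cdot 4 \left(\frac{1}{2} + 4\right) + \frac{1}{3} = 12 \cdot 4 \cdot \frac{9}{2} + \frac{1}{3} = 12 \cdot 18 + \frac{1}{3} = 216 + \frac{1}{3} = \frac{649}{3}$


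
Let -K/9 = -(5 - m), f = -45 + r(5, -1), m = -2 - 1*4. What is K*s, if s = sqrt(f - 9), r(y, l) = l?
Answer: 99*I*sqrt(55) ≈ 734.2*I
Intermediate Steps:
m = -6 (m = -2 - 4 = -6)
f = -46 (f = -45 - 1 = -46)
K = 99 (K = -(-9)*(5 - 1*(-6)) = -(-9)*(5 + 6) = -(-9)*11 = -9*(-11) = 99)
s = I*sqrt(55) (s = sqrt(-46 - 9) = sqrt(-55) = I*sqrt(55) ≈ 7.4162*I)
K*s = 99*(I*sqrt(55)) = 99*I*sqrt(55)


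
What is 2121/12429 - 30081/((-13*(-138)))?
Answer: -41119075/2477514 ≈ -16.597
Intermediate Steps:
2121/12429 - 30081/((-13*(-138))) = 2121*(1/12429) - 30081/1794 = 707/4143 - 30081*1/1794 = 707/4143 - 10027/598 = -41119075/2477514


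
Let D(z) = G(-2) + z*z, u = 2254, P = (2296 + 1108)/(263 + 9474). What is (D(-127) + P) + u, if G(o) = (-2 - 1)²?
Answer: 179086308/9737 ≈ 18392.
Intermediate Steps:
G(o) = 9 (G(o) = (-3)² = 9)
P = 3404/9737 ≈ 0.34959
D(z) = 9 + z² (D(z) = 9 + z*z = 9 + z²)
(D(-127) + P) + u = ((9 + (-127)²) + 3404/9737) + 2254 = ((9 + 16129) + 3404/9737) + 2254 = (16138 + 3404/9737) + 2254 = 157139110/9737 + 2254 = 179086308/9737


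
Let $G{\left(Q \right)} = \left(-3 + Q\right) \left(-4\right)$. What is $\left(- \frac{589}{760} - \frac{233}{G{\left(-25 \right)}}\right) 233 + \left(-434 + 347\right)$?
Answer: $- \frac{421287}{560} \approx -752.3$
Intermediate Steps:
$G{\left(Q \right)} = 12 - 4 Q$
$\left(- \frac{589}{760} - \frac{233}{G{\left(-25 \right)}}\right) 233 + \left(-434 + 347\right) = \left(- \frac{589}{760} - \frac{233}{12 - -100}\right) 233 + \left(-434 + 347\right) = \left(\left(-589\right) \frac{1}{760} - \frac{233}{12 + 100}\right) 233 - 87 = \left(- \frac{31}{40} - \frac{233}{112}\right) 233 - 87 = \left(- \frac{1599}{560}\right) 233 - 87 = - \frac{372567}{560} - 87 = - \frac{421287}{560}$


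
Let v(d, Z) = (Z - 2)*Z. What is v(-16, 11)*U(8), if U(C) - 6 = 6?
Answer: 1188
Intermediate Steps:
v(d, Z) = Z*(-2 + Z) (v(d, Z) = (-2 + Z)*Z = Z*(-2 + Z))
U(C) = 12 (U(C) = 6 + 6 = 12)
v(-16, 11)*U(8) = (11*(-2 + 11))*12 = (11*9)*12 = 99*12 = 1188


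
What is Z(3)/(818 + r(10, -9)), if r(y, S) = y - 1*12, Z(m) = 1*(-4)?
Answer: -1/204 ≈ -0.0049020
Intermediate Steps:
Z(m) = -4
r(y, S) = -12 + y (r(y, S) = y - 12 = -12 + y)
Z(3)/(818 + r(10, -9)) = -4/(818 + (-12 + 10)) = -4/(818 - 2) = -4/816 = (1/816)*(-4) = -1/204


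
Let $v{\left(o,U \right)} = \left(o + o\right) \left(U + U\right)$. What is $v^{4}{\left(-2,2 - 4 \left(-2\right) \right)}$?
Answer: $40960000$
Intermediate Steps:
$v{\left(o,U \right)} = 4 U o$ ($v{\left(o,U \right)} = 2 o 2 U = 4 U o$)
$v^{4}{\left(-2,2 - 4 \left(-2\right) \right)} = \left(4 \left(2 - 4 \left(-2\right)\right) \left(-2\right)\right)^{4} = \left(4 \left(2 - -8\right) \left(-2\right)\right)^{4} = \left(4 \left(2 + 8\right) \left(-2\right)\right)^{4} = \left(4 \cdot 10 \left(-2\right)\right)^{4} = \left(-80\right)^{4} = 40960000$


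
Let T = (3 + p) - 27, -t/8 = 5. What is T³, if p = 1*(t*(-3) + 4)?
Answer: 1000000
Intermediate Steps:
t = -40 (t = -8*5 = -40)
p = 124 (p = 1*(-40*(-3) + 4) = 1*(120 + 4) = 1*124 = 124)
T = 100 (T = (3 + 124) - 27 = 127 - 27 = 100)
T³ = 100³ = 1000000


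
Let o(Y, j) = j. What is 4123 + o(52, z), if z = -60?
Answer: 4063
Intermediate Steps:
4123 + o(52, z) = 4123 - 60 = 4063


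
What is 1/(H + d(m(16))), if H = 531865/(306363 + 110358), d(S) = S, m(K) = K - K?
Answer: 416721/531865 ≈ 0.78351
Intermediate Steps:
m(K) = 0
H = 531865/416721 ≈ 1.2763
1/(H + d(m(16))) = 1/(531865/416721 + 0) = 1/(531865/416721) = 416721/531865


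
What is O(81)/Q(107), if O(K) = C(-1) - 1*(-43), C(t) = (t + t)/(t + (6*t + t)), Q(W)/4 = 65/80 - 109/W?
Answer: -18511/353 ≈ -52.439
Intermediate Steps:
Q(W) = 13/4 - 436/W (Q(W) = 4*(65/80 - 109/W) = 4*(65*(1/80) - 109/W) = 4*(13/16 - 109/W) = 13/4 - 436/W)
C(t) = ¼ (C(t) = (2*t)/(t + 7*t) = (2*t)/((8*t)) = (2*t)*(1/(8*t)) = ¼)
O(K) = 173/4 (O(K) = ¼ - 1*(-43) = ¼ + 43 = 173/4)
O(81)/Q(107) = 173/(4*(13/4 - 436/107)) = 173/(4*(-353/428)) = (173/4)*(-428/353) = -18511/353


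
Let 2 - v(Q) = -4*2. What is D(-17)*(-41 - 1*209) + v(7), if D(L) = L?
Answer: 4260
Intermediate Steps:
v(Q) = 10 (v(Q) = 2 - (-1)*4*2 = 2 - (-1)*8 = 2 - 1*(-8) = 2 + 8 = 10)
D(-17)*(-41 - 1*209) + v(7) = -17*(-41 - 1*209) + 10 = -17*(-41 - 209) + 10 = -17*(-250) + 10 = 4250 + 10 = 4260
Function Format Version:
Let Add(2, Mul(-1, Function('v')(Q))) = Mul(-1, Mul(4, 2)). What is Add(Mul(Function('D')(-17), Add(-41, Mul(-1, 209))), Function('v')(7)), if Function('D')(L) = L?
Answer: 4260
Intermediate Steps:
Function('v')(Q) = 10 (Function('v')(Q) = Add(2, Mul(-1, Mul(-1, Mul(4, 2)))) = Add(2, Mul(-1, Mul(-1, 8))) = Add(2, Mul(-1, -8)) = Add(2, 8) = 10)
Add(Mul(Function('D')(-17), Add(-41, Mul(-1, 209))), Function('v')(7)) = Add(Mul(-17, Add(-41, Mul(-1, 209))), 10) = Add(Mul(-17, Add(-41, -209)), 10) = Add(Mul(-17, -250), 10) = Add(4250, 10) = 4260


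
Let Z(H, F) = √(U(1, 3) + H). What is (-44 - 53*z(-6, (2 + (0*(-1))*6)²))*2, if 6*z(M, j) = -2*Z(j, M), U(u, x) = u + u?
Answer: -88 + 106*√6/3 ≈ -1.4514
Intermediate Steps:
U(u, x) = 2*u
Z(H, F) = √(2 + H) (Z(H, F) = √(2*1 + H) = √(2 + H))
z(M, j) = -√(2 + j)/3 (z(M, j) = (-2*√(2 + j))/6 = -√(2 + j)/3)
(-44 - 53*z(-6, (2 + (0*(-1))*6)²))*2 = (-44 - (-53)*√(2 + (2 + (0*(-1))*6)²)/3)*2 = (-44 - (-53)*√(2 + (2 + 0*6)²)/3)*2 = (-44 - (-53)*√(2 + (2 + 0)²)/3)*2 = (-44 - (-53)*√(2 + 2²)/3)*2 = (-44 - (-53)*√(2 + 4)/3)*2 = (-44 - (-53)*√6/3)*2 = (-44 + 53*√6/3)*2 = -88 + 106*√6/3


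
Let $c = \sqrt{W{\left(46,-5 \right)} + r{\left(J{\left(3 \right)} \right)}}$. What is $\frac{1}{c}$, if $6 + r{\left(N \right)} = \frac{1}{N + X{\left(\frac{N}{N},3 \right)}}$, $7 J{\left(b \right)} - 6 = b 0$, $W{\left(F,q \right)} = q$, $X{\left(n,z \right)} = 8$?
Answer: $- \frac{i \sqrt{186}}{45} \approx - 0.30307 i$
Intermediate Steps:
$J{\left(b \right)} = \frac{6}{7}$ ($J{\left(b \right)} = \frac{6}{7} + \frac{b 0}{7} = \frac{6}{7} + \frac{1}{7} \cdot 0 = \frac{6}{7} + 0 = \frac{6}{7}$)
$r{\left(N \right)} = -6 + \frac{1}{8 + N}$ ($r{\left(N \right)} = -6 + \frac{1}{N + 8} = -6 + \frac{1}{8 + N}$)
$c = \frac{15 i \sqrt{186}}{62}$ ($c = \sqrt{-5 + \frac{-47 - \frac{36}{7}}{8 + \frac{6}{7}}} = \sqrt{-5 + \frac{-47 - \frac{36}{7}}{\frac{62}{7}}} = \sqrt{-5 + \frac{7}{62} \left(- \frac{365}{7}\right)} = \sqrt{-5 - \frac{365}{62}} = \sqrt{- \frac{675}{62}} = \frac{15 i \sqrt{186}}{62} \approx 3.2996 i$)
$\frac{1}{c} = \frac{1}{\frac{15}{62} i \sqrt{186}} = - \frac{i \sqrt{186}}{45}$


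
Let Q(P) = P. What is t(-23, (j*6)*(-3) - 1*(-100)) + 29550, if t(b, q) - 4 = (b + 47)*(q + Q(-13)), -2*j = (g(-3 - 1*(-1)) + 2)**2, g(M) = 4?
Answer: 39418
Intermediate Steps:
j = -18 (j = -(4 + 2)**2/2 = -1/2*6**2 = -1/2*36 = -18)
t(b, q) = 4 + (-13 + q)*(47 + b) (t(b, q) = 4 + (b + 47)*(q - 13) = 4 + (47 + b)*(-13 + q) = 4 + (-13 + q)*(47 + b))
t(-23, (j*6)*(-3) - 1*(-100)) + 29550 = (-607 - 13*(-23) + 47*(-18*6*(-3) - 1*(-100)) - 23*(-18*6*(-3) - 1*(-100))) + 29550 = (-607 + 299 + 47*(-108*(-3) + 100) - 23*(-108*(-3) + 100)) + 29550 = (-607 + 299 + 47*(324 + 100) - 23*(324 + 100)) + 29550 = (-607 + 299 + 47*424 - 23*424) + 29550 = (-607 + 299 + 19928 - 9752) + 29550 = 9868 + 29550 = 39418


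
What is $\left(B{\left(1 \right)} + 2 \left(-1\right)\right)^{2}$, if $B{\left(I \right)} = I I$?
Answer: $1$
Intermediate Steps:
$B{\left(I \right)} = I^{2}$
$\left(B{\left(1 \right)} + 2 \left(-1\right)\right)^{2} = \left(1^{2} + 2 \left(-1\right)\right)^{2} = \left(1 - 2\right)^{2} = \left(-1\right)^{2} = 1$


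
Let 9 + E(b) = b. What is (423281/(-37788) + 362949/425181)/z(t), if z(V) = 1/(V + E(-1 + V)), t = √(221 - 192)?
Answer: 277093203415/2677789938 - 55418640683*√29/2677789938 ≈ -7.9712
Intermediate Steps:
E(b) = -9 + b
t = √29 ≈ 5.3852
z(V) = 1/(-10 + 2*V) (z(V) = 1/(V + (-9 + (-1 + V))) = 1/(V + (-10 + V)) = 1/(-10 + 2*V))
(423281/(-37788) + 362949/425181)/z(t) = (423281/(-37788) + 362949/425181)/((1/(2*(-5 + √29)))) = (423281*(-1/37788) + 362949*(1/425181))*(-10 + 2*√29) = (-423281/37788 + 120983/141727)*(-10 + 2*√29) = -55418640683*(-10 + 2*√29)/5355579876 = 277093203415/2677789938 - 55418640683*√29/2677789938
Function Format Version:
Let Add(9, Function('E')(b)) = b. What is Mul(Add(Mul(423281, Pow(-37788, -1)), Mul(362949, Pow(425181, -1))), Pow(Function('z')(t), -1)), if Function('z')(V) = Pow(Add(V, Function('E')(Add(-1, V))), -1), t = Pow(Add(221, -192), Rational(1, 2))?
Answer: Add(Rational(277093203415, 2677789938), Mul(Rational(-55418640683, 2677789938), Pow(29, Rational(1, 2)))) ≈ -7.9712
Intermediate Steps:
Function('E')(b) = Add(-9, b)
t = Pow(29, Rational(1, 2)) ≈ 5.3852
Function('z')(V) = Pow(Add(-10, Mul(2, V)), -1) (Function('z')(V) = Pow(Add(V, Add(-9, Add(-1, V))), -1) = Pow(Add(V, Add(-10, V)), -1) = Pow(Add(-10, Mul(2, V)), -1))
Mul(Add(Mul(423281, Pow(-37788, -1)), Mul(362949, Pow(425181, -1))), Pow(Function('z')(t), -1)) = Mul(Add(Mul(423281, Pow(-37788, -1)), Mul(362949, Pow(425181, -1))), Pow(Mul(Rational(1, 2), Pow(Add(-5, Pow(29, Rational(1, 2))), -1)), -1)) = Mul(Add(Mul(423281, Rational(-1, 37788)), Mul(362949, Rational(1, 425181))), Add(-10, Mul(2, Pow(29, Rational(1, 2))))) = Mul(Add(Rational(-423281, 37788), Rational(120983, 141727)), Add(-10, Mul(2, Pow(29, Rational(1, 2))))) = Mul(Rational(-55418640683, 5355579876), Add(-10, Mul(2, Pow(29, Rational(1, 2))))) = Add(Rational(277093203415, 2677789938), Mul(Rational(-55418640683, 2677789938), Pow(29, Rational(1, 2))))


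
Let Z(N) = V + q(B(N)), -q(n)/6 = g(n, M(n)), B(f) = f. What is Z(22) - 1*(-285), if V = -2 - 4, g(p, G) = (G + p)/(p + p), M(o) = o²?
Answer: 210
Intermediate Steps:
g(p, G) = (G + p)/(2*p) (g(p, G) = (G + p)/((2*p)) = (G + p)*(1/(2*p)) = (G + p)/(2*p))
V = -6
q(n) = -3*(n + n²)/n (q(n) = -3*(n² + n)/n = -3*(n + n²)/n)
Z(N) = -9 - 3*N (Z(N) = -6 + (-3 - 3*N) = -9 - 3*N)
Z(22) - 1*(-285) = (-9 - 3*22) - 1*(-285) = (-9 - 66) + 285 = -75 + 285 = 210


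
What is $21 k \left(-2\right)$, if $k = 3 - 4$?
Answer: $42$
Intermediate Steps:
$k = -1$
$21 k \left(-2\right) = 21 \left(-1\right) \left(-2\right) = \left(-21\right) \left(-2\right) = 42$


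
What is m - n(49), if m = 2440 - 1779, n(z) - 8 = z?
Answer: 604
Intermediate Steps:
n(z) = 8 + z
m = 661
m - n(49) = 661 - (8 + 49) = 661 - 1*57 = 661 - 57 = 604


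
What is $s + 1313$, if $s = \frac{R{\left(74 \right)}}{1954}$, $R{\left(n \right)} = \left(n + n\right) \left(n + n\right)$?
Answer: $\frac{1293753}{977} \approx 1324.2$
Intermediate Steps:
$R{\left(n \right)} = 4 n^{2}$ ($R{\left(n \right)} = 2 n 2 n = 4 n^{2}$)
$s = \frac{10952}{977}$ ($s = \frac{4 \cdot 74^{2}}{1954} = 4 \cdot 5476 \cdot \frac{1}{1954} = 21904 \cdot \frac{1}{1954} = \frac{10952}{977} \approx 11.21$)
$s + 1313 = \frac{10952}{977} + 1313 = \frac{1293753}{977}$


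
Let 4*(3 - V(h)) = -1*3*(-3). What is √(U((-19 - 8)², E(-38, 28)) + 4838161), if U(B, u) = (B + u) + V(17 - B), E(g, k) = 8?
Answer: √19355595/2 ≈ 2199.8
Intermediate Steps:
V(h) = ¾ (V(h) = 3 - (-1*3)*(-3)/4 = 3 - (-3)*(-3)/4 = 3 - ¼*9 = 3 - 9/4 = ¾)
U(B, u) = ¾ + B + u (U(B, u) = (B + u) + ¾ = ¾ + B + u)
√(U((-19 - 8)², E(-38, 28)) + 4838161) = √((¾ + (-19 - 8)² + 8) + 4838161) = √((¾ + (-27)² + 8) + 4838161) = √((¾ + 729 + 8) + 4838161) = √(2951/4 + 4838161) = √(19355595/4) = √19355595/2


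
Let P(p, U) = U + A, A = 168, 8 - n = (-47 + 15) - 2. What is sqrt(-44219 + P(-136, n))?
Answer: I*sqrt(44009) ≈ 209.78*I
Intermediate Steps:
n = 42 (n = 8 - ((-47 + 15) - 2) = 8 - (-32 - 2) = 8 - 1*(-34) = 8 + 34 = 42)
P(p, U) = 168 + U (P(p, U) = U + 168 = 168 + U)
sqrt(-44219 + P(-136, n)) = sqrt(-44219 + (168 + 42)) = sqrt(-44219 + 210) = sqrt(-44009) = I*sqrt(44009)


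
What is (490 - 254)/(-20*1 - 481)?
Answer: -236/501 ≈ -0.47106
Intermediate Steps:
(490 - 254)/(-20*1 - 481) = 236/(-20 - 481) = 236/(-501) = 236*(-1/501) = -236/501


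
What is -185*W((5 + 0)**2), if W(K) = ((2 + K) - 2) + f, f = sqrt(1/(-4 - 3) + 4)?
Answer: -4625 - 555*sqrt(21)/7 ≈ -4988.3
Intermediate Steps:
f = 3*sqrt(21)/7 (f = sqrt(1/(-7) + 4) = sqrt(-1/7 + 4) = sqrt(27/7) = 3*sqrt(21)/7 ≈ 1.9640)
W(K) = K + 3*sqrt(21)/7 (W(K) = ((2 + K) - 2) + 3*sqrt(21)/7 = K + 3*sqrt(21)/7)
-185*W((5 + 0)**2) = -185*((5 + 0)**2 + 3*sqrt(21)/7) = -185*(5**2 + 3*sqrt(21)/7) = -185*(25 + 3*sqrt(21)/7) = -4625 - 555*sqrt(21)/7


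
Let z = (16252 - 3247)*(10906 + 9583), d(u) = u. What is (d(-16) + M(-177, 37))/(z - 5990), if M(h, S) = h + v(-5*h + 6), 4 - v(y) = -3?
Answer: -186/266453455 ≈ -6.9806e-7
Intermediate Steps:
z = 266459445 (z = 13005*20489 = 266459445)
v(y) = 7 (v(y) = 4 - 1*(-3) = 4 + 3 = 7)
M(h, S) = 7 + h (M(h, S) = h + 7 = 7 + h)
(d(-16) + M(-177, 37))/(z - 5990) = (-16 + (7 - 177))/(266459445 - 5990) = (-16 - 170)/266453455 = -186*1/266453455 = -186/266453455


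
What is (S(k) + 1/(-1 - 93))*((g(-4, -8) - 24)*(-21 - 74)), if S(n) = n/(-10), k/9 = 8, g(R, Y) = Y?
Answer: -1030256/47 ≈ -21920.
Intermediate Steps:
k = 72 (k = 9*8 = 72)
S(n) = -n/10 (S(n) = n*(-⅒) = -n/10)
(S(k) + 1/(-1 - 93))*((g(-4, -8) - 24)*(-21 - 74)) = (-⅒*72 + 1/(-1 - 93))*((-8 - 24)*(-21 - 74)) = (-36/5 + 1/(-94))*(-32*(-95)) = (-36/5 - 1/94)*3040 = -3389/470*3040 = -1030256/47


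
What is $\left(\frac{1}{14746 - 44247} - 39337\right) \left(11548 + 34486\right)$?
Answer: $- \frac{53421574896492}{29501} \approx -1.8108 \cdot 10^{9}$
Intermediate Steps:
$\left(\frac{1}{14746 - 44247} - 39337\right) \left(11548 + 34486\right) = \left(\frac{1}{-29501} - 39337\right) 46034 = \left(- \frac{1}{29501} - 39337\right) 46034 = \left(- \frac{1160480838}{29501}\right) 46034 = - \frac{53421574896492}{29501}$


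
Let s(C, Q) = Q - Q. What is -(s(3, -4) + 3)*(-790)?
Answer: 2370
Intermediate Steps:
s(C, Q) = 0
-(s(3, -4) + 3)*(-790) = -(0 + 3)*(-790) = -1*3*(-790) = -3*(-790) = 2370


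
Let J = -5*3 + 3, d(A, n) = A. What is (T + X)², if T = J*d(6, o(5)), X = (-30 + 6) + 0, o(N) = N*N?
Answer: 9216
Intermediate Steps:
o(N) = N²
J = -12 (J = -15 + 3 = -12)
X = -24 (X = -24 + 0 = -24)
T = -72 (T = -12*6 = -72)
(T + X)² = (-72 - 24)² = (-96)² = 9216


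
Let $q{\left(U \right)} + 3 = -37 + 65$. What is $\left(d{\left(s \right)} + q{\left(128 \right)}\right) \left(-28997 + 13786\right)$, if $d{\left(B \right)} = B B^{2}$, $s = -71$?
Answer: $5443803946$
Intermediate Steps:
$q{\left(U \right)} = 25$ ($q{\left(U \right)} = -3 + \left(-37 + 65\right) = -3 + 28 = 25$)
$d{\left(B \right)} = B^{3}$
$\left(d{\left(s \right)} + q{\left(128 \right)}\right) \left(-28997 + 13786\right) = \left(\left(-71\right)^{3} + 25\right) \left(-28997 + 13786\right) = \left(-357911 + 25\right) \left(-15211\right) = \left(-357886\right) \left(-15211\right) = 5443803946$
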